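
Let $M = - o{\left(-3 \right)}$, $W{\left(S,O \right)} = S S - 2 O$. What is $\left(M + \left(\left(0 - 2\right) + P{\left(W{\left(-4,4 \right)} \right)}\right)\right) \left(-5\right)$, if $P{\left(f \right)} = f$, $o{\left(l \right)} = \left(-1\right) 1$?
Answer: $-35$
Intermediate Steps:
$o{\left(l \right)} = -1$
$W{\left(S,O \right)} = S^{2} - 2 O$
$M = 1$ ($M = \left(-1\right) \left(-1\right) = 1$)
$\left(M + \left(\left(0 - 2\right) + P{\left(W{\left(-4,4 \right)} \right)}\right)\right) \left(-5\right) = \left(1 + \left(\left(0 - 2\right) + \left(\left(-4\right)^{2} - 8\right)\right)\right) \left(-5\right) = \left(1 + \left(\left(0 - 2\right) + \left(16 - 8\right)\right)\right) \left(-5\right) = \left(1 + \left(-2 + 8\right)\right) \left(-5\right) = \left(1 + 6\right) \left(-5\right) = 7 \left(-5\right) = -35$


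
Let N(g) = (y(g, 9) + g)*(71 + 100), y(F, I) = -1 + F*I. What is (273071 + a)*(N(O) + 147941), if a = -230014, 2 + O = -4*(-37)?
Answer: 17112143510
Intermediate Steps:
O = 146 (O = -2 - 4*(-37) = -2 + 148 = 146)
N(g) = -171 + 1710*g (N(g) = ((-1 + g*9) + g)*(71 + 100) = ((-1 + 9*g) + g)*171 = (-1 + 10*g)*171 = -171 + 1710*g)
(273071 + a)*(N(O) + 147941) = (273071 - 230014)*((-171 + 1710*146) + 147941) = 43057*((-171 + 249660) + 147941) = 43057*(249489 + 147941) = 43057*397430 = 17112143510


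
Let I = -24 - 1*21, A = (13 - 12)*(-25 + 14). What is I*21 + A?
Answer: -956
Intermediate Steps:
A = -11 (A = 1*(-11) = -11)
I = -45 (I = -24 - 21 = -45)
I*21 + A = -45*21 - 11 = -945 - 11 = -956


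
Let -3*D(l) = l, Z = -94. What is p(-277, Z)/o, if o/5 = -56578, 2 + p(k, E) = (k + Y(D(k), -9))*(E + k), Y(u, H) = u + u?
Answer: -102761/848670 ≈ -0.12108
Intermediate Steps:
D(l) = -l/3
Y(u, H) = 2*u
p(k, E) = -2 + k*(E + k)/3 (p(k, E) = -2 + (k + 2*(-k/3))*(E + k) = -2 + (k - 2*k/3)*(E + k) = -2 + (k/3)*(E + k) = -2 + k*(E + k)/3)
o = -282890 (o = 5*(-56578) = -282890)
p(-277, Z)/o = (-2 + (⅓)*(-277)² + (⅓)*(-94)*(-277))/(-282890) = (-2 + (⅓)*76729 + 26038/3)*(-1/282890) = (-2 + 76729/3 + 26038/3)*(-1/282890) = (102761/3)*(-1/282890) = -102761/848670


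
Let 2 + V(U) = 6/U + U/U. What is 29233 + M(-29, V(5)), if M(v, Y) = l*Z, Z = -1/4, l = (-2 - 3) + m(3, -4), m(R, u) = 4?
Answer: 116933/4 ≈ 29233.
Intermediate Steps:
V(U) = -1 + 6/U (V(U) = -2 + (6/U + U/U) = -2 + (6/U + 1) = -2 + (1 + 6/U) = -1 + 6/U)
l = -1 (l = (-2 - 3) + 4 = -5 + 4 = -1)
Z = -1/4 (Z = -1*1/4 = -1/4 ≈ -0.25000)
M(v, Y) = 1/4 (M(v, Y) = -1*(-1/4) = 1/4)
29233 + M(-29, V(5)) = 29233 + 1/4 = 116933/4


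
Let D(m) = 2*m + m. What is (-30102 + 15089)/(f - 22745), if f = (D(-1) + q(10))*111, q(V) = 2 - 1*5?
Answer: 15013/23411 ≈ 0.64128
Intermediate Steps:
D(m) = 3*m
q(V) = -3 (q(V) = 2 - 5 = -3)
f = -666 (f = (3*(-1) - 3)*111 = (-3 - 3)*111 = -6*111 = -666)
(-30102 + 15089)/(f - 22745) = (-30102 + 15089)/(-666 - 22745) = -15013/(-23411) = -15013*(-1/23411) = 15013/23411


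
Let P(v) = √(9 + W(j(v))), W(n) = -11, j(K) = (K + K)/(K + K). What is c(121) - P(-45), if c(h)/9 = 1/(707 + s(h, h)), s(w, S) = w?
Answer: 1/92 - I*√2 ≈ 0.01087 - 1.4142*I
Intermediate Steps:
j(K) = 1 (j(K) = (2*K)/((2*K)) = (2*K)*(1/(2*K)) = 1)
c(h) = 9/(707 + h)
P(v) = I*√2 (P(v) = √(9 - 11) = √(-2) = I*√2)
c(121) - P(-45) = 9/(707 + 121) - I*√2 = 9/828 - I*√2 = 9*(1/828) - I*√2 = 1/92 - I*√2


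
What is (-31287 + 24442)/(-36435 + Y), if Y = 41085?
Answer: -1369/930 ≈ -1.4720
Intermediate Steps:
(-31287 + 24442)/(-36435 + Y) = (-31287 + 24442)/(-36435 + 41085) = -6845/4650 = -6845*1/4650 = -1369/930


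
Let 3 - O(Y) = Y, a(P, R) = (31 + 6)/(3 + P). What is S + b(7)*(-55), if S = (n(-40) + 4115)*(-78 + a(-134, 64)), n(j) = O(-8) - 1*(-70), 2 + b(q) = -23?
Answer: -42849855/131 ≈ -3.2710e+5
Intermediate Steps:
b(q) = -25 (b(q) = -2 - 23 = -25)
a(P, R) = 37/(3 + P)
O(Y) = 3 - Y
n(j) = 81 (n(j) = (3 - 1*(-8)) - 1*(-70) = (3 + 8) + 70 = 11 + 70 = 81)
S = -43029980/131 (S = (81 + 4115)*(-78 + 37/(3 - 134)) = 4196*(-78 + 37/(-131)) = 4196*(-78 + 37*(-1/131)) = 4196*(-78 - 37/131) = 4196*(-10255/131) = -43029980/131 ≈ -3.2847e+5)
S + b(7)*(-55) = -43029980/131 - 25*(-55) = -43029980/131 + 1375 = -42849855/131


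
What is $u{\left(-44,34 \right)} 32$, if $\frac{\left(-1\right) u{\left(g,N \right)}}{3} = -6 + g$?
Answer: $4800$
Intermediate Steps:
$u{\left(g,N \right)} = 18 - 3 g$ ($u{\left(g,N \right)} = - 3 \left(-6 + g\right) = 18 - 3 g$)
$u{\left(-44,34 \right)} 32 = \left(18 - -132\right) 32 = \left(18 + 132\right) 32 = 150 \cdot 32 = 4800$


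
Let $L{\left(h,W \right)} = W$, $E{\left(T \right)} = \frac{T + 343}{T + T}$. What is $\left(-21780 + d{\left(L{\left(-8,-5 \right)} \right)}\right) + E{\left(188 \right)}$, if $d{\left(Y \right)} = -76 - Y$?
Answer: $- \frac{8215445}{376} \approx -21850.0$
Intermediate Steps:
$E{\left(T \right)} = \frac{343 + T}{2 T}$
$\left(-21780 + d{\left(L{\left(-8,-5 \right)} \right)}\right) + E{\left(188 \right)} = \left(-21780 - 71\right) + \frac{343 + 188}{2 \cdot 188} = \left(-21780 + \left(-76 + 5\right)\right) + \frac{1}{2} \cdot \frac{1}{188} \cdot 531 = \left(-21780 - 71\right) + \frac{531}{376} = -21851 + \frac{531}{376} = - \frac{8215445}{376}$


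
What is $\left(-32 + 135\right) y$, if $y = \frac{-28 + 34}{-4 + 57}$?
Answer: $\frac{618}{53} \approx 11.66$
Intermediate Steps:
$y = \frac{6}{53} \approx 0.11321$
$\left(-32 + 135\right) y = \left(-32 + 135\right) \frac{6}{53} = 103 \cdot \frac{6}{53} = \frac{618}{53}$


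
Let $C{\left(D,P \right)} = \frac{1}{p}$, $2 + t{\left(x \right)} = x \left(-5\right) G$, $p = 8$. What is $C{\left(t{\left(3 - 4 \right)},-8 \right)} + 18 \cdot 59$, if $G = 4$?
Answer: $\frac{8497}{8} \approx 1062.1$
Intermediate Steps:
$t{\left(x \right)} = -2 - 20 x$ ($t{\left(x \right)} = -2 + x \left(-5\right) 4 = -2 + - 5 x 4 = -2 - 20 x$)
$C{\left(D,P \right)} = \frac{1}{8}$
$C{\left(t{\left(3 - 4 \right)},-8 \right)} + 18 \cdot 59 = \frac{1}{8} + 18 \cdot 59 = \frac{1}{8} + 1062 = \frac{8497}{8}$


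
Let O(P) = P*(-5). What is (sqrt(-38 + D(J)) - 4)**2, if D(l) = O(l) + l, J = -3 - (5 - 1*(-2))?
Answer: (4 - sqrt(2))**2 ≈ 6.6863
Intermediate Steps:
O(P) = -5*P
J = -10 (J = -3 - (5 + 2) = -3 - 1*7 = -3 - 7 = -10)
D(l) = -4*l (D(l) = -5*l + l = -4*l)
(sqrt(-38 + D(J)) - 4)**2 = (sqrt(-38 - 4*(-10)) - 4)**2 = (sqrt(-38 + 40) - 4)**2 = (sqrt(2) - 4)**2 = (-4 + sqrt(2))**2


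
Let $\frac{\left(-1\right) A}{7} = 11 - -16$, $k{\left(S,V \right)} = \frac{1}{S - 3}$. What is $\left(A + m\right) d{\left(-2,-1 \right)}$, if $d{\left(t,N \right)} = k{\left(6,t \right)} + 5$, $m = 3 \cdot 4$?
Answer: $-944$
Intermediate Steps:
$m = 12$
$k{\left(S,V \right)} = \frac{1}{-3 + S}$
$d{\left(t,N \right)} = \frac{16}{3}$ ($d{\left(t,N \right)} = \frac{1}{-3 + 6} + 5 = \frac{1}{3} + 5 = \frac{16}{3}$)
$A = -189$ ($A = - 7 \left(11 - -16\right) = - 7 \left(11 + 16\right) = \left(-7\right) 27 = -189$)
$\left(A + m\right) d{\left(-2,-1 \right)} = \left(-189 + 12\right) \frac{16}{3} = \left(-177\right) \frac{16}{3} = -944$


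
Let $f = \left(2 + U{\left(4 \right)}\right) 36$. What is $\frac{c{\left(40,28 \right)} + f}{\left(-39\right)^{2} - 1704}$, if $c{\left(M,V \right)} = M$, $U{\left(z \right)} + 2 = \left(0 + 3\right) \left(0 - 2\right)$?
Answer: $\frac{176}{183} \approx 0.96175$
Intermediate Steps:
$U{\left(z \right)} = -8$ ($U{\left(z \right)} = -2 + \left(0 + 3\right) \left(0 - 2\right) = -2 + 3 \left(-2\right) = -2 - 6 = -8$)
$f = -216$ ($f = \left(2 - 8\right) 36 = \left(-6\right) 36 = -216$)
$\frac{c{\left(40,28 \right)} + f}{\left(-39\right)^{2} - 1704} = \frac{40 - 216}{\left(-39\right)^{2} - 1704} = - \frac{176}{1521 - 1704} = - \frac{176}{-183} = \left(-176\right) \left(- \frac{1}{183}\right) = \frac{176}{183}$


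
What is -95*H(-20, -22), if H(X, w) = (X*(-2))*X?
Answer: 76000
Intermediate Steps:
H(X, w) = -2*X² (H(X, w) = (-2*X)*X = -2*X²)
-95*H(-20, -22) = -(-190)*(-20)² = -(-190)*400 = -95*(-800) = 76000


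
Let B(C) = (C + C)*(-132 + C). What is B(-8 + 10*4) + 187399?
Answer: 180999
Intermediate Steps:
B(C) = 2*C*(-132 + C) (B(C) = (2*C)*(-132 + C) = 2*C*(-132 + C))
B(-8 + 10*4) + 187399 = 2*(-8 + 10*4)*(-132 + (-8 + 10*4)) + 187399 = 2*(-8 + 40)*(-132 + (-8 + 40)) + 187399 = 2*32*(-132 + 32) + 187399 = 2*32*(-100) + 187399 = -6400 + 187399 = 180999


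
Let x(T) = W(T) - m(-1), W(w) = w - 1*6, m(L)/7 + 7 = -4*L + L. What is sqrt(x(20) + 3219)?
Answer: sqrt(3261) ≈ 57.105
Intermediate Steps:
m(L) = -49 - 21*L (m(L) = -49 + 7*(-4*L + L) = -49 + 7*(-3*L) = -49 - 21*L)
W(w) = -6 + w (W(w) = w - 6 = -6 + w)
x(T) = 22 + T (x(T) = (-6 + T) - (-49 - 21*(-1)) = (-6 + T) - (-49 + 21) = (-6 + T) - 1*(-28) = (-6 + T) + 28 = 22 + T)
sqrt(x(20) + 3219) = sqrt((22 + 20) + 3219) = sqrt(42 + 3219) = sqrt(3261)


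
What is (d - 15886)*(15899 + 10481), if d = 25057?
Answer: 241930980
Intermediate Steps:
(d - 15886)*(15899 + 10481) = (25057 - 15886)*(15899 + 10481) = 9171*26380 = 241930980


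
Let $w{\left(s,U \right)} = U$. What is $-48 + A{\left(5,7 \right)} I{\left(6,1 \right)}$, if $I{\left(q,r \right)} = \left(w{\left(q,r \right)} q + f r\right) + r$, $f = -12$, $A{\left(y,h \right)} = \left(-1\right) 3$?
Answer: $-33$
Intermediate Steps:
$A{\left(y,h \right)} = -3$
$I{\left(q,r \right)} = - 11 r + q r$ ($I{\left(q,r \right)} = \left(r q - 12 r\right) + r = \left(q r - 12 r\right) + r = \left(- 12 r + q r\right) + r = - 11 r + q r$)
$-48 + A{\left(5,7 \right)} I{\left(6,1 \right)} = -48 - 3 \cdot 1 \left(-11 + 6\right) = -48 - 3 \cdot 1 \left(-5\right) = -48 - -15 = -48 + 15 = -33$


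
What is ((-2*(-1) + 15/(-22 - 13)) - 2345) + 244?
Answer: -14696/7 ≈ -2099.4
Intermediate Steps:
((-2*(-1) + 15/(-22 - 13)) - 2345) + 244 = ((2 + 15/(-35)) - 2345) + 244 = ((2 + 15*(-1/35)) - 2345) + 244 = ((2 - 3/7) - 2345) + 244 = (11/7 - 2345) + 244 = -16404/7 + 244 = -14696/7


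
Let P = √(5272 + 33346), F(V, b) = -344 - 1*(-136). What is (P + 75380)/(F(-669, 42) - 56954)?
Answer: -37690/28581 - √38618/57162 ≈ -1.3221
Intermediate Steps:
F(V, b) = -208 (F(V, b) = -344 + 136 = -208)
P = √38618 ≈ 196.51
(P + 75380)/(F(-669, 42) - 56954) = (√38618 + 75380)/(-208 - 56954) = (75380 + √38618)/(-57162) = (75380 + √38618)*(-1/57162) = -37690/28581 - √38618/57162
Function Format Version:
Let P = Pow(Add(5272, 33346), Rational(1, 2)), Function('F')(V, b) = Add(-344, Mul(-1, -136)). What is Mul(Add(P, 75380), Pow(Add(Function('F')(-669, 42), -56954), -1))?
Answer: Add(Rational(-37690, 28581), Mul(Rational(-1, 57162), Pow(38618, Rational(1, 2)))) ≈ -1.3221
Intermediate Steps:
Function('F')(V, b) = -208 (Function('F')(V, b) = Add(-344, 136) = -208)
P = Pow(38618, Rational(1, 2)) ≈ 196.51
Mul(Add(P, 75380), Pow(Add(Function('F')(-669, 42), -56954), -1)) = Mul(Add(Pow(38618, Rational(1, 2)), 75380), Pow(Add(-208, -56954), -1)) = Mul(Add(75380, Pow(38618, Rational(1, 2))), Pow(-57162, -1)) = Mul(Add(75380, Pow(38618, Rational(1, 2))), Rational(-1, 57162)) = Add(Rational(-37690, 28581), Mul(Rational(-1, 57162), Pow(38618, Rational(1, 2))))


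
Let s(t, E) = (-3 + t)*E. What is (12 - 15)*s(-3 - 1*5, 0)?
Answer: 0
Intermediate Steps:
s(t, E) = E*(-3 + t)
(12 - 15)*s(-3 - 1*5, 0) = (12 - 15)*(0*(-3 + (-3 - 1*5))) = -0*(-3 + (-3 - 5)) = -0*(-3 - 8) = -0*(-11) = -3*0 = 0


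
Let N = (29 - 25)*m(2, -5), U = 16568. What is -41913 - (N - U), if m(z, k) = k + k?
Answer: -25305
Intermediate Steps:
m(z, k) = 2*k
N = -40 (N = (29 - 25)*(2*(-5)) = 4*(-10) = -40)
-41913 - (N - U) = -41913 - (-40 - 1*16568) = -41913 - (-40 - 16568) = -41913 - 1*(-16608) = -41913 + 16608 = -25305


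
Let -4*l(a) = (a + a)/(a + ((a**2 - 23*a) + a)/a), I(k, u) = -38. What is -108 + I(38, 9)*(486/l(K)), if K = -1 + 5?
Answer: -129384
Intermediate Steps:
K = 4
l(a) = -a/(2*(a + (a**2 - 22*a)/a)) (l(a) = -(a + a)/(4*(a + ((a**2 - 23*a) + a)/a)) = -2*a/(4*(a + (a**2 - 22*a)/a)) = -a/(2*(a + (a**2 - 22*a)/a)))
-108 + I(38, 9)*(486/l(K)) = -108 - 18468/((-1*4/(-44 + 4*4))) = -108 - 18468/((-1*4/(-44 + 16))) = -108 - 18468/((-1*4/(-28))) = -108 - 18468/((-1*4*(-1/28))) = -108 - 18468/1/7 = -108 - 18468*7 = -108 - 38*3402 = -108 - 129276 = -129384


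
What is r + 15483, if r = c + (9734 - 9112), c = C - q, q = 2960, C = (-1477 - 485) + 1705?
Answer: 12888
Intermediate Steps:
C = -257 (C = -1962 + 1705 = -257)
c = -3217 (c = -257 - 1*2960 = -257 - 2960 = -3217)
r = -2595 (r = -3217 + (9734 - 9112) = -3217 + 622 = -2595)
r + 15483 = -2595 + 15483 = 12888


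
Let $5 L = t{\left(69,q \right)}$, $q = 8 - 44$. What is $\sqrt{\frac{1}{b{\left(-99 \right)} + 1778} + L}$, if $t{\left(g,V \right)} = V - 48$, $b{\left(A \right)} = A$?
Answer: $\frac{i \sqrt{1183955245}}{8395} \approx 4.0987 i$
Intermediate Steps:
$q = -36$
$t{\left(g,V \right)} = -48 + V$ ($t{\left(g,V \right)} = V - 48 = -48 + V$)
$L = - \frac{84}{5}$ ($L = \frac{-48 - 36}{5} = \frac{1}{5} \left(-84\right) = - \frac{84}{5} \approx -16.8$)
$\sqrt{\frac{1}{b{\left(-99 \right)} + 1778} + L} = \sqrt{\frac{1}{-99 + 1778} - \frac{84}{5}} = \sqrt{\frac{1}{1679} - \frac{84}{5}} = \sqrt{- \frac{141031}{8395}} = \frac{i \sqrt{1183955245}}{8395}$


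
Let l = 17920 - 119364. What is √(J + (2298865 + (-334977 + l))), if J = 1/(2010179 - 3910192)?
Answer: 3*√747057205005161447/1900013 ≈ 1364.7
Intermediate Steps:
l = -101444
J = -1/1900013 (J = 1/(-1900013) = -1/1900013 ≈ -5.2631e-7)
√(J + (2298865 + (-334977 + l))) = √(-1/1900013 + (2298865 + (-334977 - 101444))) = √(-1/1900013 + (2298865 - 436421)) = √(-1/1900013 + 1862444) = √(3538667811771/1900013) = 3*√747057205005161447/1900013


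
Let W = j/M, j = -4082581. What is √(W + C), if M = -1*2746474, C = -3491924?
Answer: I*√26339988569125139230/2746474 ≈ 1868.7*I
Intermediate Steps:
M = -2746474
W = 4082581/2746474 (W = -4082581/(-2746474) = -4082581*(-1/2746474) = 4082581/2746474 ≈ 1.4865)
√(W + C) = √(4082581/2746474 - 3491924) = √(-9590474393395/2746474) = I*√26339988569125139230/2746474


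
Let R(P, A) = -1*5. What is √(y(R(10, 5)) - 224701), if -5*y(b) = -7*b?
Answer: 2*I*√56177 ≈ 474.03*I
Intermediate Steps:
R(P, A) = -5
y(b) = 7*b/5 (y(b) = -(-7)*b/5 = 7*b/5)
√(y(R(10, 5)) - 224701) = √((7/5)*(-5) - 224701) = √(-7 - 224701) = √(-224708) = 2*I*√56177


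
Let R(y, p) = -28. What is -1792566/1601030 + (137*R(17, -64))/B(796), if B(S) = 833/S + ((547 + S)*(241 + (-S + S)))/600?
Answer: -424491225318021/51660344551805 ≈ -8.2170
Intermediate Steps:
B(S) = 131827/600 + 833/S + 241*S/600 (B(S) = 833/S + ((547 + S)*(241 + 0))*(1/600) = 833/S + ((547 + S)*241)*(1/600) = 833/S + (131827 + 241*S)*(1/600) = 833/S + (131827/600 + 241*S/600) = 131827/600 + 833/S + 241*S/600)
-1792566/1601030 + (137*R(17, -64))/B(796) = -1792566/1601030 + (137*(-28))/(((1/600)*(499800 + 241*796*(547 + 796))/796)) = -1792566*1/1601030 - 3836*477600/(499800 + 241*796*1343) = -896283/800515 - 3836*477600/(499800 + 257635748) = -896283/800515 - 3836/((1/600)*(1/796)*258135548) = -896283/800515 - 3836/64533887/119400 = -896283/800515 - 3836*119400/64533887 = -896283/800515 - 458018400/64533887 = -424491225318021/51660344551805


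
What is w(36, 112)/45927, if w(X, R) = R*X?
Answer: 64/729 ≈ 0.087791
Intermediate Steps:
w(36, 112)/45927 = (112*36)/45927 = 4032*(1/45927) = 64/729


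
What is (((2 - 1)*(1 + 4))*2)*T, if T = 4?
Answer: 40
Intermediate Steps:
(((2 - 1)*(1 + 4))*2)*T = (((2 - 1)*(1 + 4))*2)*4 = ((1*5)*2)*4 = (5*2)*4 = 10*4 = 40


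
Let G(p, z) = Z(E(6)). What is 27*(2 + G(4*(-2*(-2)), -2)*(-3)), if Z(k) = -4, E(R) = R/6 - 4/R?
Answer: 378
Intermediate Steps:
E(R) = -4/R + R/6 (E(R) = R*(1/6) - 4/R = R/6 - 4/R = -4/R + R/6)
G(p, z) = -4
27*(2 + G(4*(-2*(-2)), -2)*(-3)) = 27*(2 - 4*(-3)) = 27*(2 + 12) = 27*14 = 378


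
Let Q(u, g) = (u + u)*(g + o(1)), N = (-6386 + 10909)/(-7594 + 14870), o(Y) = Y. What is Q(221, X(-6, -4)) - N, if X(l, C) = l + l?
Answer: -35380435/7276 ≈ -4862.6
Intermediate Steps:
X(l, C) = 2*l
N = 4523/7276 ≈ 0.62163
Q(u, g) = 2*u*(1 + g) (Q(u, g) = (u + u)*(g + 1) = (2*u)*(1 + g) = 2*u*(1 + g))
Q(221, X(-6, -4)) - N = 2*221*(1 + 2*(-6)) - 1*4523/7276 = 2*221*(1 - 12) - 4523/7276 = 2*221*(-11) - 4523/7276 = -4862 - 4523/7276 = -35380435/7276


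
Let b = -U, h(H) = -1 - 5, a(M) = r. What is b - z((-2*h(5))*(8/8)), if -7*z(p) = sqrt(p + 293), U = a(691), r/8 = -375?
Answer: 3000 + sqrt(305)/7 ≈ 3002.5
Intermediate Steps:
r = -3000 (r = 8*(-375) = -3000)
a(M) = -3000
U = -3000
h(H) = -6
z(p) = -sqrt(293 + p)/7 (z(p) = -sqrt(p + 293)/7 = -sqrt(293 + p)/7)
b = 3000 (b = -1*(-3000) = 3000)
b - z((-2*h(5))*(8/8)) = 3000 - (-1)*sqrt(293 + (-2*(-6))*(8/8))/7 = 3000 - (-1)*sqrt(293 + 12*(8*(1/8)))/7 = 3000 - (-1)*sqrt(293 + 12*1)/7 = 3000 - (-1)*sqrt(293 + 12)/7 = 3000 - (-1)*sqrt(305)/7 = 3000 + sqrt(305)/7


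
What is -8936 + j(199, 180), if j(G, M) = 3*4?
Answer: -8924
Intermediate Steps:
j(G, M) = 12
-8936 + j(199, 180) = -8936 + 12 = -8924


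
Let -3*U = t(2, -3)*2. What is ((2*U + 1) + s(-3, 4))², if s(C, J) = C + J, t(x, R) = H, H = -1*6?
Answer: 100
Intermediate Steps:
H = -6
t(x, R) = -6
U = 4 (U = -(-2)*2 = -⅓*(-12) = 4)
((2*U + 1) + s(-3, 4))² = ((2*4 + 1) + (-3 + 4))² = ((8 + 1) + 1)² = (9 + 1)² = 10² = 100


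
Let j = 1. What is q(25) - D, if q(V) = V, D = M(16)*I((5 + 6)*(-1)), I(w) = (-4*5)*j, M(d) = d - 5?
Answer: 245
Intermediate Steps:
M(d) = -5 + d
I(w) = -20 (I(w) = -4*5*1 = -20*1 = -20)
D = -220 (D = (-5 + 16)*(-20) = 11*(-20) = -220)
q(25) - D = 25 - 1*(-220) = 25 + 220 = 245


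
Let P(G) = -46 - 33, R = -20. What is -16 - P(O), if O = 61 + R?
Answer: 63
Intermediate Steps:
O = 41 (O = 61 - 20 = 41)
P(G) = -79
-16 - P(O) = -16 - 1*(-79) = -16 + 79 = 63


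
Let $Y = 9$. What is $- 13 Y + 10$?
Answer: $-107$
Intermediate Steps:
$- 13 Y + 10 = \left(-13\right) 9 + 10 = -117 + 10 = -107$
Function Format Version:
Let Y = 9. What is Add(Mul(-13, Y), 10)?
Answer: -107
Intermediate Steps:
Add(Mul(-13, Y), 10) = Add(Mul(-13, 9), 10) = Add(-117, 10) = -107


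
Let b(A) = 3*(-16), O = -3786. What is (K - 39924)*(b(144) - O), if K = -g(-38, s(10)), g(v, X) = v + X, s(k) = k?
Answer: -149131248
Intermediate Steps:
b(A) = -48
g(v, X) = X + v
K = 28 (K = -(10 - 38) = -1*(-28) = 28)
(K - 39924)*(b(144) - O) = (28 - 39924)*(-48 - 1*(-3786)) = -39896*(-48 + 3786) = -39896*3738 = -149131248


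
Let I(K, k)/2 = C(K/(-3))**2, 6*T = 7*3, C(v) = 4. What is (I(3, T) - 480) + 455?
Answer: 7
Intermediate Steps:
T = 7/2 (T = (7*3)/6 = (1/6)*21 = 7/2 ≈ 3.5000)
I(K, k) = 32 (I(K, k) = 2*4**2 = 2*16 = 32)
(I(3, T) - 480) + 455 = (32 - 480) + 455 = -448 + 455 = 7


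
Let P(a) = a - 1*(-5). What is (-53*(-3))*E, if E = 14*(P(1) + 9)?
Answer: 33390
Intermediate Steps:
P(a) = 5 + a (P(a) = a + 5 = 5 + a)
E = 210 (E = 14*((5 + 1) + 9) = 14*(6 + 9) = 14*15 = 210)
(-53*(-3))*E = -53*(-3)*210 = 159*210 = 33390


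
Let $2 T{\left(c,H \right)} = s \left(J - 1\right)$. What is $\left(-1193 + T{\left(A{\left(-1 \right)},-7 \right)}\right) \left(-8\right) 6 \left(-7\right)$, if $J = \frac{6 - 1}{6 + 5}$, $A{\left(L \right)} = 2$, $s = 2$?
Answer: $- \frac{4411344}{11} \approx -4.0103 \cdot 10^{5}$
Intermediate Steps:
$J = \frac{5}{11} \approx 0.45455$
$T{\left(c,H \right)} = - \frac{6}{11}$ ($T{\left(c,H \right)} = \frac{2 \left(\frac{5}{11} - 1\right)}{2} = \frac{2 \left(- \frac{6}{11}\right)}{2} = \frac{1}{2} \left(- \frac{12}{11}\right) = - \frac{6}{11}$)
$\left(-1193 + T{\left(A{\left(-1 \right)},-7 \right)}\right) \left(-8\right) 6 \left(-7\right) = \left(-1193 - \frac{6}{11}\right) \left(-8\right) 6 \left(-7\right) = - \frac{13129 \left(\left(-48\right) \left(-7\right)\right)}{11} = \left(- \frac{13129}{11}\right) 336 = - \frac{4411344}{11}$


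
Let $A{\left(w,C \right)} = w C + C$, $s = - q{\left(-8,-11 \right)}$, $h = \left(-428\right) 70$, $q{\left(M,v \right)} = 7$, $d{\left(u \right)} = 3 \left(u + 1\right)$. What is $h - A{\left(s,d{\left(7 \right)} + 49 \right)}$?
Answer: $-29522$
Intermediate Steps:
$d{\left(u \right)} = 3 + 3 u$ ($d{\left(u \right)} = 3 \left(1 + u\right) = 3 + 3 u$)
$h = -29960$
$s = -7$ ($s = \left(-1\right) 7 = -7$)
$A{\left(w,C \right)} = C + C w$ ($A{\left(w,C \right)} = C w + C = C + C w$)
$h - A{\left(s,d{\left(7 \right)} + 49 \right)} = -29960 - \left(\left(3 + 3 \cdot 7\right) + 49\right) \left(1 - 7\right) = -29960 - \left(\left(3 + 21\right) + 49\right) \left(-6\right) = -29960 - \left(24 + 49\right) \left(-6\right) = -29960 - 73 \left(-6\right) = -29960 - -438 = -29960 + 438 = -29522$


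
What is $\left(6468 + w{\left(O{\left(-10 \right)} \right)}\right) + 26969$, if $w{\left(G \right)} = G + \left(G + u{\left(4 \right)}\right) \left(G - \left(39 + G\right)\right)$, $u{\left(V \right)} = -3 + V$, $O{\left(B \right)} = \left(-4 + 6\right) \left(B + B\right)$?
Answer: $34918$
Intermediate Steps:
$O{\left(B \right)} = 4 B$ ($O{\left(B \right)} = 2 \cdot 2 B = 4 B$)
$w{\left(G \right)} = -39 - 38 G$ ($w{\left(G \right)} = G + \left(G + \left(-3 + 4\right)\right) \left(G - \left(39 + G\right)\right) = G + \left(G + 1\right) \left(-39\right) = G + \left(1 + G\right) \left(-39\right) = G - \left(39 + 39 G\right) = -39 - 38 G$)
$\left(6468 + w{\left(O{\left(-10 \right)} \right)}\right) + 26969 = \left(6468 - \left(39 + 38 \cdot 4 \left(-10\right)\right)\right) + 26969 = \left(6468 - -1481\right) + 26969 = \left(6468 + \left(-39 + 1520\right)\right) + 26969 = \left(6468 + 1481\right) + 26969 = 7949 + 26969 = 34918$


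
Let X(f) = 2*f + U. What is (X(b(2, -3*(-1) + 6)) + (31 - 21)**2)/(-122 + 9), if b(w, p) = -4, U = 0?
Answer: -92/113 ≈ -0.81416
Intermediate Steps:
X(f) = 2*f (X(f) = 2*f + 0 = 2*f)
(X(b(2, -3*(-1) + 6)) + (31 - 21)**2)/(-122 + 9) = (2*(-4) + (31 - 21)**2)/(-122 + 9) = (-8 + 10**2)/(-113) = (-8 + 100)*(-1/113) = 92*(-1/113) = -92/113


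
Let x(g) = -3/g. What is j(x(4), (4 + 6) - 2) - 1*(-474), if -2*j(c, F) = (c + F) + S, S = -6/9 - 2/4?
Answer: 11303/24 ≈ 470.96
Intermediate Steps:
S = -7/6 (S = -6*⅑ - 2*¼ = -⅔ - ½ = -7/6 ≈ -1.1667)
j(c, F) = 7/12 - F/2 - c/2 (j(c, F) = -((c + F) - 7/6)/2 = -((F + c) - 7/6)/2 = -(-7/6 + F + c)/2 = 7/12 - F/2 - c/2)
j(x(4), (4 + 6) - 2) - 1*(-474) = (7/12 - ((4 + 6) - 2)/2 - (-3)/(2*4)) - 1*(-474) = (7/12 - (10 - 2)/2 - (-3)/(2*4)) + 474 = (7/12 - ½*8 - ½*(-¾)) + 474 = (7/12 - 4 + 3/8) + 474 = -73/24 + 474 = 11303/24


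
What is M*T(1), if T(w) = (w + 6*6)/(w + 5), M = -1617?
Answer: -19943/2 ≈ -9971.5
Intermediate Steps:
T(w) = (36 + w)/(5 + w) (T(w) = (w + 36)/(5 + w) = (36 + w)/(5 + w))
M*T(1) = -1617*(36 + 1)/(5 + 1) = -1617*37/6 = -19943/2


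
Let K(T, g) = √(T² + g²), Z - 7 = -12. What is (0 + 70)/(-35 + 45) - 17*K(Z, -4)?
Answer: 7 - 17*√41 ≈ -101.85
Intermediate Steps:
Z = -5 (Z = 7 - 12 = -5)
(0 + 70)/(-35 + 45) - 17*K(Z, -4) = (0 + 70)/(-35 + 45) - 17*√((-5)² + (-4)²) = 70/10 - 17*√(25 + 16) = 70*(⅒) - 17*√41 = 7 - 17*√41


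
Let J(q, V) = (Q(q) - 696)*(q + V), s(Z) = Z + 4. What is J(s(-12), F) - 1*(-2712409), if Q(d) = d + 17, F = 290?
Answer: 2518675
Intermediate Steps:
Q(d) = 17 + d
s(Z) = 4 + Z
J(q, V) = (-679 + q)*(V + q) (J(q, V) = ((17 + q) - 696)*(q + V) = (-679 + q)*(V + q))
J(s(-12), F) - 1*(-2712409) = ((4 - 12)² - 679*290 - 679*(4 - 12) + 290*(4 - 12)) - 1*(-2712409) = ((-8)² - 196910 - 679*(-8) + 290*(-8)) + 2712409 = (64 - 196910 + 5432 - 2320) + 2712409 = -193734 + 2712409 = 2518675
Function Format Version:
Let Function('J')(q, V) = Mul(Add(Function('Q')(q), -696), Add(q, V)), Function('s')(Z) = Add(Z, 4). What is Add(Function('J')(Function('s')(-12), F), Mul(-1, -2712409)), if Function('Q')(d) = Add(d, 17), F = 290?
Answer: 2518675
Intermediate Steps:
Function('Q')(d) = Add(17, d)
Function('s')(Z) = Add(4, Z)
Function('J')(q, V) = Mul(Add(-679, q), Add(V, q)) (Function('J')(q, V) = Mul(Add(Add(17, q), -696), Add(q, V)) = Mul(Add(-679, q), Add(V, q)))
Add(Function('J')(Function('s')(-12), F), Mul(-1, -2712409)) = Add(Add(Pow(Add(4, -12), 2), Mul(-679, 290), Mul(-679, Add(4, -12)), Mul(290, Add(4, -12))), Mul(-1, -2712409)) = Add(Add(Pow(-8, 2), -196910, Mul(-679, -8), Mul(290, -8)), 2712409) = Add(Add(64, -196910, 5432, -2320), 2712409) = Add(-193734, 2712409) = 2518675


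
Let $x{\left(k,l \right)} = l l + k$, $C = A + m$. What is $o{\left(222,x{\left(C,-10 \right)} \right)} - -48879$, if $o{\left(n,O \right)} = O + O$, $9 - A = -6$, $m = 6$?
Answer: $49121$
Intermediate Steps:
$A = 15$ ($A = 9 - -6 = 9 + 6 = 15$)
$C = 21$ ($C = 15 + 6 = 21$)
$x{\left(k,l \right)} = k + l^{2}$ ($x{\left(k,l \right)} = l^{2} + k = k + l^{2}$)
$o{\left(n,O \right)} = 2 O$
$o{\left(222,x{\left(C,-10 \right)} \right)} - -48879 = 2 \left(21 + \left(-10\right)^{2}\right) - -48879 = 2 \left(21 + 100\right) + 48879 = 2 \cdot 121 + 48879 = 242 + 48879 = 49121$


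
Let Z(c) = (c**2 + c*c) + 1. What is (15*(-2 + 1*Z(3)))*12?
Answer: 3060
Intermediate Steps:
Z(c) = 1 + 2*c**2 (Z(c) = (c**2 + c**2) + 1 = 2*c**2 + 1 = 1 + 2*c**2)
(15*(-2 + 1*Z(3)))*12 = (15*(-2 + 1*(1 + 2*3**2)))*12 = (15*(-2 + 1*(1 + 2*9)))*12 = (15*(-2 + 1*(1 + 18)))*12 = (15*(-2 + 1*19))*12 = (15*(-2 + 19))*12 = (15*17)*12 = 255*12 = 3060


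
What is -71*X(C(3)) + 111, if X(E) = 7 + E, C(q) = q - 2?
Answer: -457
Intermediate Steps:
C(q) = -2 + q
-71*X(C(3)) + 111 = -71*(7 + (-2 + 3)) + 111 = -71*(7 + 1) + 111 = -71*8 + 111 = -568 + 111 = -457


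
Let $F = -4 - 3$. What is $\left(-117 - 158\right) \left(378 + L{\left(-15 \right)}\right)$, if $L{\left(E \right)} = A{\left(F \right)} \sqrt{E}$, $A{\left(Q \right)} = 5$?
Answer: $-103950 - 1375 i \sqrt{15} \approx -1.0395 \cdot 10^{5} - 5325.4 i$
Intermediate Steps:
$F = -7$
$L{\left(E \right)} = 5 \sqrt{E}$
$\left(-117 - 158\right) \left(378 + L{\left(-15 \right)}\right) = \left(-117 - 158\right) \left(378 + 5 \sqrt{-15}\right) = - 275 \left(378 + 5 i \sqrt{15}\right) = -103950 - 1375 i \sqrt{15}$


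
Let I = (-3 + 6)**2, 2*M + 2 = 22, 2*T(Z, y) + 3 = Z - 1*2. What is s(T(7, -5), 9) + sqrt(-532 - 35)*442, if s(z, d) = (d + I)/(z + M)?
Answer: 18/11 + 3978*I*sqrt(7) ≈ 1.6364 + 10525.0*I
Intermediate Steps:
T(Z, y) = -5/2 + Z/2 (T(Z, y) = -3/2 + (Z - 1*2)/2 = -3/2 + (Z - 2)/2 = -3/2 + (-2 + Z)/2 = -3/2 + (-1 + Z/2) = -5/2 + Z/2)
M = 10 (M = -1 + (1/2)*22 = -1 + 11 = 10)
I = 9 (I = 3**2 = 9)
s(z, d) = (9 + d)/(10 + z) (s(z, d) = (d + 9)/(z + 10) = (9 + d)/(10 + z))
s(T(7, -5), 9) + sqrt(-532 - 35)*442 = (9 + 9)/(10 + (-5/2 + (1/2)*7)) + sqrt(-532 - 35)*442 = 18/(10 + (-5/2 + 7/2)) + sqrt(-567)*442 = 18/(10 + 1) + (9*I*sqrt(7))*442 = 18/11 + 3978*I*sqrt(7)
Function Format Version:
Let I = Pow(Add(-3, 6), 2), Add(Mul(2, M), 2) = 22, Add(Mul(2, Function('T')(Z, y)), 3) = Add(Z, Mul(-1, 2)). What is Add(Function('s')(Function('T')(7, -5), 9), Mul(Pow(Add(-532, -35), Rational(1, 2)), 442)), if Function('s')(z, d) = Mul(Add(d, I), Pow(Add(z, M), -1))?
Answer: Add(Rational(18, 11), Mul(3978, I, Pow(7, Rational(1, 2)))) ≈ Add(1.6364, Mul(10525., I))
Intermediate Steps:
Function('T')(Z, y) = Add(Rational(-5, 2), Mul(Rational(1, 2), Z)) (Function('T')(Z, y) = Add(Rational(-3, 2), Mul(Rational(1, 2), Add(Z, Mul(-1, 2)))) = Add(Rational(-3, 2), Mul(Rational(1, 2), Add(Z, -2))) = Add(Rational(-3, 2), Mul(Rational(1, 2), Add(-2, Z))) = Add(Rational(-3, 2), Add(-1, Mul(Rational(1, 2), Z))) = Add(Rational(-5, 2), Mul(Rational(1, 2), Z)))
M = 10 (M = Add(-1, Mul(Rational(1, 2), 22)) = Add(-1, 11) = 10)
I = 9 (I = Pow(3, 2) = 9)
Function('s')(z, d) = Mul(Pow(Add(10, z), -1), Add(9, d)) (Function('s')(z, d) = Mul(Add(d, 9), Pow(Add(z, 10), -1)) = Mul(Add(9, d), Pow(Add(10, z), -1)) = Mul(Pow(Add(10, z), -1), Add(9, d)))
Add(Function('s')(Function('T')(7, -5), 9), Mul(Pow(Add(-532, -35), Rational(1, 2)), 442)) = Add(Mul(Pow(Add(10, Add(Rational(-5, 2), Mul(Rational(1, 2), 7))), -1), Add(9, 9)), Mul(Pow(Add(-532, -35), Rational(1, 2)), 442)) = Add(Mul(Pow(Add(10, Add(Rational(-5, 2), Rational(7, 2))), -1), 18), Mul(Pow(-567, Rational(1, 2)), 442)) = Add(Mul(Pow(Add(10, 1), -1), 18), Mul(Mul(9, I, Pow(7, Rational(1, 2))), 442)) = Add(Mul(Pow(11, -1), 18), Mul(3978, I, Pow(7, Rational(1, 2)))) = Add(Mul(Rational(1, 11), 18), Mul(3978, I, Pow(7, Rational(1, 2)))) = Add(Rational(18, 11), Mul(3978, I, Pow(7, Rational(1, 2))))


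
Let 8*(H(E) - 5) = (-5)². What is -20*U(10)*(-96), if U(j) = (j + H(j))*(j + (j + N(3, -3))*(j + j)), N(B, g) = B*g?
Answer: 1044000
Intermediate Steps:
H(E) = 65/8 (H(E) = 5 + (⅛)*(-5)² = 5 + (⅛)*25 = 5 + 25/8 = 65/8)
U(j) = (65/8 + j)*(j + 2*j*(-9 + j)) (U(j) = (j + 65/8)*(j + (j + 3*(-3))*(j + j)) = (65/8 + j)*(j + (j - 9)*(2*j)) = (65/8 + j)*(j + (-9 + j)*(2*j)) = (65/8 + j)*(j + 2*j*(-9 + j)))
-20*U(10)*(-96) = -5*10*(-1105 - 6*10 + 16*10²)/2*(-96) = -5*10*(-1105 - 60 + 16*100)/2*(-96) = -5*10*(-1105 - 60 + 1600)/2*(-96) = -5*10*435/2*(-96) = -20*2175/4*(-96) = -10875*(-96) = 1044000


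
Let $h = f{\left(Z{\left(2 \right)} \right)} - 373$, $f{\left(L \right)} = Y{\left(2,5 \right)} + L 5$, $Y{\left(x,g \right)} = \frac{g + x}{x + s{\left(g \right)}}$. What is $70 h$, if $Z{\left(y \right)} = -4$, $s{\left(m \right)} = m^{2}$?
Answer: $- \frac{742280}{27} \approx -27492.0$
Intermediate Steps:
$Y{\left(x,g \right)} = \frac{g + x}{x + g^{2}}$
$f{\left(L \right)} = \frac{7}{27} + 5 L$ ($f{\left(L \right)} = \frac{5 + 2}{2 + 5^{2}} + L 5 = \frac{1}{2 + 25} \cdot 7 + 5 L = \frac{1}{27} \cdot 7 + 5 L = \frac{7}{27} + 5 L$)
$h = - \frac{10604}{27}$ ($h = \left(\frac{7}{27} + 5 \left(-4\right)\right) - 373 = \left(\frac{7}{27} - 20\right) - 373 = - \frac{533}{27} - 373 = - \frac{10604}{27} \approx -392.74$)
$70 h = 70 \left(- \frac{10604}{27}\right) = - \frac{742280}{27}$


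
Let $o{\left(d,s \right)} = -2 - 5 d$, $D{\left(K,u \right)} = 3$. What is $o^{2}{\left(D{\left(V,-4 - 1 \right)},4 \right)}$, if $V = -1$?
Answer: $289$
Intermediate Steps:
$o^{2}{\left(D{\left(V,-4 - 1 \right)},4 \right)} = \left(-2 - 15\right)^{2} = \left(-17\right)^{2} = 289$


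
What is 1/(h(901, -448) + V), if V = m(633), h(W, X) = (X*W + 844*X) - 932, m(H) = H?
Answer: -1/782059 ≈ -1.2787e-6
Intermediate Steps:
h(W, X) = -932 + 844*X + W*X (h(W, X) = (W*X + 844*X) - 932 = (844*X + W*X) - 932 = -932 + 844*X + W*X)
V = 633
1/(h(901, -448) + V) = 1/((-932 + 844*(-448) + 901*(-448)) + 633) = 1/((-932 - 378112 - 403648) + 633) = 1/(-782692 + 633) = 1/(-782059) = -1/782059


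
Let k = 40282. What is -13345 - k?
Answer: -53627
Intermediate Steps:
-13345 - k = -13345 - 1*40282 = -13345 - 40282 = -53627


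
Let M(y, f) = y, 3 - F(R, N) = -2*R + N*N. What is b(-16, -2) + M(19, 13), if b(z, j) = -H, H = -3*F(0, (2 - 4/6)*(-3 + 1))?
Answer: 20/3 ≈ 6.6667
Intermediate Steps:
F(R, N) = 3 - N² + 2*R (F(R, N) = 3 - (-2*R + N*N) = 3 - (-2*R + N²) = 3 - (N² - 2*R) = 3 + (-N² + 2*R) = 3 - N² + 2*R)
H = 37/3 (H = -3*(3 - ((2 - 4/6)*(-3 + 1))² + 2*0) = -3*(3 - ((2 - 4*⅙)*(-2))² + 0) = -3*(3 - ((2 - ⅔)*(-2))² + 0) = -3*(3 - ((4/3)*(-2))² + 0) = -3*(3 - (-8/3)² + 0) = -3*(3 - 1*64/9 + 0) = -3*(3 - 64/9 + 0) = -3*(-37/9) = 37/3 ≈ 12.333)
b(z, j) = -37/3 (b(z, j) = -1*37/3 = -37/3)
b(-16, -2) + M(19, 13) = -37/3 + 19 = 20/3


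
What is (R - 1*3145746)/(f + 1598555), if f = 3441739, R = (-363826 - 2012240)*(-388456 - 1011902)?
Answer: 554556647647/840049 ≈ 6.6015e+5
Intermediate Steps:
R = 3327343031628 (R = -2376066*(-1400358) = 3327343031628)
(R - 1*3145746)/(f + 1598555) = (3327343031628 - 1*3145746)/(3441739 + 1598555) = (3327343031628 - 3145746)/5040294 = 3327339885882*(1/5040294) = 554556647647/840049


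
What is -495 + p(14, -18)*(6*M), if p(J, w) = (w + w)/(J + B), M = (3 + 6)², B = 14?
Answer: -7839/7 ≈ -1119.9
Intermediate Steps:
M = 81 (M = 9² = 81)
p(J, w) = 2*w/(14 + J) (p(J, w) = (w + w)/(J + 14) = (2*w)/(14 + J) = 2*w/(14 + J))
-495 + p(14, -18)*(6*M) = -495 + (2*(-18)/(14 + 14))*(6*81) = -495 + (2*(-18)/28)*486 = -495 + (2*(-18)*(1/28))*486 = -495 - 9/7*486 = -495 - 4374/7 = -7839/7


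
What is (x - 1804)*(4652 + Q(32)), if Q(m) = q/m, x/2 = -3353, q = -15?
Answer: -633352495/16 ≈ -3.9585e+7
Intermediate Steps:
x = -6706 (x = 2*(-3353) = -6706)
Q(m) = -15/m
(x - 1804)*(4652 + Q(32)) = (-6706 - 1804)*(4652 - 15/32) = -8510*(4652 - 15*1/32) = -8510*(4652 - 15/32) = -8510*148849/32 = -633352495/16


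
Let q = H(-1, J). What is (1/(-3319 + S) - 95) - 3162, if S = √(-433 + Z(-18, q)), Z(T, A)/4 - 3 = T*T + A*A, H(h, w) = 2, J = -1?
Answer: -35875434909/11014870 - 9*√11/11014870 ≈ -3257.0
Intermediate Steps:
q = 2
Z(T, A) = 12 + 4*A² + 4*T² (Z(T, A) = 12 + 4*(T*T + A*A) = 12 + 4*(T² + A²) = 12 + 4*(A² + T²) = 12 + (4*A² + 4*T²) = 12 + 4*A² + 4*T²)
S = 9*√11 (S = √(-433 + (12 + 4*2² + 4*(-18)²)) = √(-433 + (12 + 4*4 + 4*324)) = √(-433 + (12 + 16 + 1296)) = √(-433 + 1324) = √891 = 9*√11 ≈ 29.850)
(1/(-3319 + S) - 95) - 3162 = (1/(-3319 + 9*√11) - 95) - 3162 = (-95 + 1/(-3319 + 9*√11)) - 3162 = -3257 + 1/(-3319 + 9*√11)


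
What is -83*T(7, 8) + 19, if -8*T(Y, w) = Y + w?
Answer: 1397/8 ≈ 174.63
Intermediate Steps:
T(Y, w) = -Y/8 - w/8 (T(Y, w) = -(Y + w)/8 = -Y/8 - w/8)
-83*T(7, 8) + 19 = -83*(-⅛*7 - ⅛*8) + 19 = -83*(-7/8 - 1) + 19 = -83*(-15/8) + 19 = 1245/8 + 19 = 1397/8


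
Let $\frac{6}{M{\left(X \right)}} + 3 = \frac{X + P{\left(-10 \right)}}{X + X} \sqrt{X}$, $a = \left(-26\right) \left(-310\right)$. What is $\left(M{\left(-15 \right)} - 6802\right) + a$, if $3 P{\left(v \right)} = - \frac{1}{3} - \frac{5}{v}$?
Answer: $\frac{310779898}{247321} - \frac{58104 i \sqrt{15}}{247321} \approx 1256.6 - 0.90989 i$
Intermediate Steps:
$P{\left(v \right)} = - \frac{1}{9} - \frac{5}{3 v}$ ($P{\left(v \right)} = \frac{- \frac{1}{3} - \frac{5}{v}}{3} = - \frac{1}{9} - \frac{5}{3 v}$)
$a = 8060$
$M{\left(X \right)} = \frac{6}{-3 + \frac{\frac{1}{18} + X}{2 \sqrt{X}}}$ ($M{\left(X \right)} = \frac{6}{-3 + \frac{X + \frac{-15 - -10}{9 \left(-10\right)}}{X + X} \sqrt{X}} = \frac{6}{-3 + \frac{X + \frac{1}{9} \left(- \frac{1}{10}\right) \left(-15 + 10\right)}{2 X} \sqrt{X}} = \frac{6}{-3 + \left(X + \frac{1}{9} \left(- \frac{1}{10}\right) \left(-5\right)\right) \frac{1}{2 X} \sqrt{X}} = \frac{6}{-3 + \left(X + \frac{1}{18}\right) \frac{1}{2 X} \sqrt{X}} = \frac{6}{-3 + \left(\frac{1}{18} + X\right) \frac{1}{2 X} \sqrt{X}} = \frac{6}{-3 + \frac{\frac{1}{18} + X}{2 X} \sqrt{X}} = \frac{6}{-3 + \frac{\frac{1}{18} + X}{2 \sqrt{X}}}$)
$\left(M{\left(-15 \right)} - 6802\right) + a = \left(216 \left(-15\right) \frac{1}{\sqrt{-15} - -1620 + 18 \left(-15\right)^{\frac{3}{2}}} - 6802\right) + 8060 = \left(216 \left(-15\right) \frac{1}{i \sqrt{15} + 1620 + 18 \left(- 15 i \sqrt{15}\right)} - 6802\right) + 8060 = \left(216 \left(-15\right) \frac{1}{i \sqrt{15} + 1620 - 270 i \sqrt{15}} - 6802\right) + 8060 = \left(216 \left(-15\right) \frac{1}{1620 - 269 i \sqrt{15}} - 6802\right) + 8060 = \left(- \frac{3240}{1620 - 269 i \sqrt{15}} - 6802\right) + 8060 = \left(-6802 - \frac{3240}{1620 - 269 i \sqrt{15}}\right) + 8060 = 1258 - \frac{3240}{1620 - 269 i \sqrt{15}}$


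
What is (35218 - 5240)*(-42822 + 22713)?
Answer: -602827602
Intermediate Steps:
(35218 - 5240)*(-42822 + 22713) = 29978*(-20109) = -602827602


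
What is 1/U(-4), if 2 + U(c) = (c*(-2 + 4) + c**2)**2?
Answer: 1/62 ≈ 0.016129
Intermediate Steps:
U(c) = -2 + (c**2 + 2*c)**2 (U(c) = -2 + (c*(-2 + 4) + c**2)**2 = -2 + (c*2 + c**2)**2 = -2 + (2*c + c**2)**2 = -2 + (c**2 + 2*c)**2)
1/U(-4) = 1/(-2 + (-4)**2*(2 - 4)**2) = 1/(-2 + 16*(-2)**2) = 1/(-2 + 16*4) = 1/(-2 + 64) = 1/62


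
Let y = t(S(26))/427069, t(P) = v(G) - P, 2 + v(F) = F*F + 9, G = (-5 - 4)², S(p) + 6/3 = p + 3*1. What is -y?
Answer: -6541/427069 ≈ -0.015316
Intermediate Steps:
S(p) = 1 + p (S(p) = -2 + (p + 3*1) = -2 + (p + 3) = -2 + (3 + p) = 1 + p)
G = 81 (G = (-9)² = 81)
v(F) = 7 + F² (v(F) = -2 + (F*F + 9) = -2 + (F² + 9) = -2 + (9 + F²) = 7 + F²)
t(P) = 6568 - P (t(P) = (7 + 81²) - P = (7 + 6561) - P = 6568 - P)
y = 6541/427069 (y = (6568 - (1 + 26))/427069 = (6568 - 1*27)*(1/427069) = (6568 - 27)*(1/427069) = 6541*(1/427069) = 6541/427069 ≈ 0.015316)
-y = -1*6541/427069 = -6541/427069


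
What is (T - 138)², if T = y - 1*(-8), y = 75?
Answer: 3025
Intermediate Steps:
T = 83 (T = 75 - 1*(-8) = 75 + 8 = 83)
(T - 138)² = (83 - 138)² = (-55)² = 3025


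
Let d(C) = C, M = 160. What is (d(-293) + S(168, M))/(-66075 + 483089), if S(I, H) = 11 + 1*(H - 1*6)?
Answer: -64/208507 ≈ -0.00030694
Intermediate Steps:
S(I, H) = 5 + H (S(I, H) = 11 + 1*(H - 6) = 11 + 1*(-6 + H) = 11 + (-6 + H) = 5 + H)
(d(-293) + S(168, M))/(-66075 + 483089) = (-293 + (5 + 160))/(-66075 + 483089) = (-293 + 165)/417014 = -128*1/417014 = -64/208507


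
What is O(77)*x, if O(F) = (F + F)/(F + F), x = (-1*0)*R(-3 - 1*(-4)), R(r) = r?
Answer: 0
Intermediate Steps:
x = 0 (x = (-1*0)*(-3 - 1*(-4)) = 0*(-3 + 4) = 0*1 = 0)
O(F) = 1 (O(F) = (2*F)/((2*F)) = (2*F)*(1/(2*F)) = 1)
O(77)*x = 1*0 = 0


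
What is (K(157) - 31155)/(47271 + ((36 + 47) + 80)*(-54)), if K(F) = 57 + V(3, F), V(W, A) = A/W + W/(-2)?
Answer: -186283/230814 ≈ -0.80707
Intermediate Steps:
V(W, A) = -W/2 + A/W (V(W, A) = A/W + W*(-½) = A/W - W/2 = -W/2 + A/W)
K(F) = 111/2 + F/3 (K(F) = 57 + (-½*3 + F/3) = 57 + (-3/2 + F*(⅓)) = 57 + (-3/2 + F/3) = 111/2 + F/3)
(K(157) - 31155)/(47271 + ((36 + 47) + 80)*(-54)) = ((111/2 + (⅓)*157) - 31155)/(47271 + ((36 + 47) + 80)*(-54)) = ((111/2 + 157/3) - 31155)/(47271 + (83 + 80)*(-54)) = (647/6 - 31155)/(47271 + 163*(-54)) = -186283/(6*(47271 - 8802)) = -186283/6/38469 = -186283/6*1/38469 = -186283/230814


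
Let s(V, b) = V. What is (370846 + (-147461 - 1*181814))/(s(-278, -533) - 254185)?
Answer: -13857/84821 ≈ -0.16337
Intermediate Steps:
(370846 + (-147461 - 1*181814))/(s(-278, -533) - 254185) = (370846 + (-147461 - 1*181814))/(-278 - 254185) = (370846 + (-147461 - 181814))/(-254463) = (370846 - 329275)*(-1/254463) = 41571*(-1/254463) = -13857/84821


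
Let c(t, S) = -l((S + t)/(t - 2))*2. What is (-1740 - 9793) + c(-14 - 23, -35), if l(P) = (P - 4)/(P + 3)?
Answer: -103789/9 ≈ -11532.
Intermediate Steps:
l(P) = (-4 + P)/(3 + P)
c(t, S) = -2*(-4 + (S + t)/(-2 + t))/(3 + (S + t)/(-2 + t)) (c(t, S) = -(-4 + (S + t)/(t - 2))/(3 + (S + t)/(t - 2))*2 = -(-4 + (S + t)/(-2 + t))/(3 + (S + t)/(-2 + t))*2 = -2*(-4 + (S + t)/(-2 + t))/(3 + (S + t)/(-2 + t)))
(-1740 - 9793) + c(-14 - 23, -35) = (-1740 - 9793) + 2*(-8 - 1*(-35) + 3*(-14 - 23))/(-6 - 35 + 4*(-14 - 23)) = -11533 + 2*(-8 + 35 + 3*(-37))/(-6 - 35 + 4*(-37)) = -11533 + 2*(-8 + 35 - 111)/(-6 - 35 - 148) = -11533 + 2*(-84)/(-189) = -11533 + 2*(-1/189)*(-84) = -11533 + 8/9 = -103789/9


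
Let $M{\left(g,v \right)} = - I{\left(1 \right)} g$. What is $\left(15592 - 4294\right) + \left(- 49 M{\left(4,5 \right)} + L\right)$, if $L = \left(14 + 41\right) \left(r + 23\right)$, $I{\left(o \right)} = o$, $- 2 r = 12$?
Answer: $12429$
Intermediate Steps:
$r = -6$ ($r = \left(- \frac{1}{2}\right) 12 = -6$)
$L = 935$ ($L = \left(14 + 41\right) \left(-6 + 23\right) = 55 \cdot 17 = 935$)
$M{\left(g,v \right)} = - g$ ($M{\left(g,v \right)} = \left(-1\right) 1 g = - g$)
$\left(15592 - 4294\right) + \left(- 49 M{\left(4,5 \right)} + L\right) = \left(15592 - 4294\right) + \left(- 49 \left(\left(-1\right) 4\right) + 935\right) = 11298 + \left(\left(-49\right) \left(-4\right) + 935\right) = 11298 + \left(196 + 935\right) = 11298 + 1131 = 12429$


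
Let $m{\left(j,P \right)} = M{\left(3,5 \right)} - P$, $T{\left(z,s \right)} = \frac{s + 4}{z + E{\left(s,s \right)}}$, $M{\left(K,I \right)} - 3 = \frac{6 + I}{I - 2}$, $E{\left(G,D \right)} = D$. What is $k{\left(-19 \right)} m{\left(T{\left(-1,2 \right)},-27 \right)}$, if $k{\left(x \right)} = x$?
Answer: $- \frac{1919}{3} \approx -639.67$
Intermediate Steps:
$M{\left(K,I \right)} = 3 + \frac{6 + I}{-2 + I}$ ($M{\left(K,I \right)} = 3 + \frac{6 + I}{I - 2} = 3 + \frac{6 + I}{-2 + I}$)
$T{\left(z,s \right)} = \frac{4 + s}{s + z}$ ($T{\left(z,s \right)} = \frac{s + 4}{z + s} = \frac{4 + s}{s + z}$)
$m{\left(j,P \right)} = \frac{20}{3} - P$ ($m{\left(j,P \right)} = 4 \cdot 5 \frac{1}{-2 + 5} - P = 4 \cdot 5 \cdot \frac{1}{3} - P = \frac{20}{3} - P$)
$k{\left(-19 \right)} m{\left(T{\left(-1,2 \right)},-27 \right)} = - 19 \left(\frac{20}{3} - -27\right) = - 19 \left(\frac{20}{3} + 27\right) = \left(-19\right) \frac{101}{3} = - \frac{1919}{3}$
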